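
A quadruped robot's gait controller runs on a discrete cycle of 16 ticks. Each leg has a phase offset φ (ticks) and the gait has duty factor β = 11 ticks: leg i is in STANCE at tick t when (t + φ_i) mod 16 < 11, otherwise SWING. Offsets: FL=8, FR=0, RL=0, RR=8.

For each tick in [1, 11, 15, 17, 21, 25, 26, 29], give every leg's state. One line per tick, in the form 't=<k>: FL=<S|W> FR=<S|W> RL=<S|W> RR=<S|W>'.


t=1: FL=S FR=S RL=S RR=S
t=11: FL=S FR=W RL=W RR=S
t=15: FL=S FR=W RL=W RR=S
t=17: FL=S FR=S RL=S RR=S
t=21: FL=W FR=S RL=S RR=W
t=25: FL=S FR=S RL=S RR=S
t=26: FL=S FR=S RL=S RR=S
t=29: FL=S FR=W RL=W RR=S

t=1: phase=(9,1,1,9) vs β=11 → FL=S FR=S RL=S RR=S
t=11: phase=(3,11,11,3) vs β=11 → FL=S FR=W RL=W RR=S
t=15: phase=(7,15,15,7) vs β=11 → FL=S FR=W RL=W RR=S
t=17: phase=(9,1,1,9) vs β=11 → FL=S FR=S RL=S RR=S
t=21: phase=(13,5,5,13) vs β=11 → FL=W FR=S RL=S RR=W
t=25: phase=(1,9,9,1) vs β=11 → FL=S FR=S RL=S RR=S
t=26: phase=(2,10,10,2) vs β=11 → FL=S FR=S RL=S RR=S
t=29: phase=(5,13,13,5) vs β=11 → FL=S FR=W RL=W RR=S


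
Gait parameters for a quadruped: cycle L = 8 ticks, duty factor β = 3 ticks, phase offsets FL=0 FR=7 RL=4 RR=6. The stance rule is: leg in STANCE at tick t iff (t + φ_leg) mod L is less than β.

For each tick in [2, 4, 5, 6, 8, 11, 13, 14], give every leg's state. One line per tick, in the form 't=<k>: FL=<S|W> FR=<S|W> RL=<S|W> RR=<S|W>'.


t=2: phase=(2,1,6,0) vs β=3 → FL=S FR=S RL=W RR=S
t=4: phase=(4,3,0,2) vs β=3 → FL=W FR=W RL=S RR=S
t=5: phase=(5,4,1,3) vs β=3 → FL=W FR=W RL=S RR=W
t=6: phase=(6,5,2,4) vs β=3 → FL=W FR=W RL=S RR=W
t=8: phase=(0,7,4,6) vs β=3 → FL=S FR=W RL=W RR=W
t=11: phase=(3,2,7,1) vs β=3 → FL=W FR=S RL=W RR=S
t=13: phase=(5,4,1,3) vs β=3 → FL=W FR=W RL=S RR=W
t=14: phase=(6,5,2,4) vs β=3 → FL=W FR=W RL=S RR=W

t=2: FL=S FR=S RL=W RR=S
t=4: FL=W FR=W RL=S RR=S
t=5: FL=W FR=W RL=S RR=W
t=6: FL=W FR=W RL=S RR=W
t=8: FL=S FR=W RL=W RR=W
t=11: FL=W FR=S RL=W RR=S
t=13: FL=W FR=W RL=S RR=W
t=14: FL=W FR=W RL=S RR=W


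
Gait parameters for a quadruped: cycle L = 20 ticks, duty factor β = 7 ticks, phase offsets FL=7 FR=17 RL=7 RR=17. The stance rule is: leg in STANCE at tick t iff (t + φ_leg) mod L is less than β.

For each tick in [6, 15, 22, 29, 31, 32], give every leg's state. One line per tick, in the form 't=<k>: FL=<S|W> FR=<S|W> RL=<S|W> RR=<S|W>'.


t=6: phase=(13,3,13,3) vs β=7 → FL=W FR=S RL=W RR=S
t=15: phase=(2,12,2,12) vs β=7 → FL=S FR=W RL=S RR=W
t=22: phase=(9,19,9,19) vs β=7 → FL=W FR=W RL=W RR=W
t=29: phase=(16,6,16,6) vs β=7 → FL=W FR=S RL=W RR=S
t=31: phase=(18,8,18,8) vs β=7 → FL=W FR=W RL=W RR=W
t=32: phase=(19,9,19,9) vs β=7 → FL=W FR=W RL=W RR=W

t=6: FL=W FR=S RL=W RR=S
t=15: FL=S FR=W RL=S RR=W
t=22: FL=W FR=W RL=W RR=W
t=29: FL=W FR=S RL=W RR=S
t=31: FL=W FR=W RL=W RR=W
t=32: FL=W FR=W RL=W RR=W


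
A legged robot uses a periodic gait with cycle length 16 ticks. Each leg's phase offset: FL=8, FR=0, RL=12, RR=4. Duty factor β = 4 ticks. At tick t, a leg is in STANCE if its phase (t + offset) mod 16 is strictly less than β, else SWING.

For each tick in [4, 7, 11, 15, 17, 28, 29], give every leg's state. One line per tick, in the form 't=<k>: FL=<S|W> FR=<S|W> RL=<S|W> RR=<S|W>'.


t=4: FL=W FR=W RL=S RR=W
t=7: FL=W FR=W RL=S RR=W
t=11: FL=S FR=W RL=W RR=W
t=15: FL=W FR=W RL=W RR=S
t=17: FL=W FR=S RL=W RR=W
t=28: FL=W FR=W RL=W RR=S
t=29: FL=W FR=W RL=W RR=S

t=4: phase=(12,4,0,8) vs β=4 → FL=W FR=W RL=S RR=W
t=7: phase=(15,7,3,11) vs β=4 → FL=W FR=W RL=S RR=W
t=11: phase=(3,11,7,15) vs β=4 → FL=S FR=W RL=W RR=W
t=15: phase=(7,15,11,3) vs β=4 → FL=W FR=W RL=W RR=S
t=17: phase=(9,1,13,5) vs β=4 → FL=W FR=S RL=W RR=W
t=28: phase=(4,12,8,0) vs β=4 → FL=W FR=W RL=W RR=S
t=29: phase=(5,13,9,1) vs β=4 → FL=W FR=W RL=W RR=S


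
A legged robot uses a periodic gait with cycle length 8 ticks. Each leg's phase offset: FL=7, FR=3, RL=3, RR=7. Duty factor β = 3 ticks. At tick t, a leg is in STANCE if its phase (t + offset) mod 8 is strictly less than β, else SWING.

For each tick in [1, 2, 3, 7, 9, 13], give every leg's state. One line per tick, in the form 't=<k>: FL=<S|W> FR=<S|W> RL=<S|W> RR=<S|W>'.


t=1: phase=(0,4,4,0) vs β=3 → FL=S FR=W RL=W RR=S
t=2: phase=(1,5,5,1) vs β=3 → FL=S FR=W RL=W RR=S
t=3: phase=(2,6,6,2) vs β=3 → FL=S FR=W RL=W RR=S
t=7: phase=(6,2,2,6) vs β=3 → FL=W FR=S RL=S RR=W
t=9: phase=(0,4,4,0) vs β=3 → FL=S FR=W RL=W RR=S
t=13: phase=(4,0,0,4) vs β=3 → FL=W FR=S RL=S RR=W

t=1: FL=S FR=W RL=W RR=S
t=2: FL=S FR=W RL=W RR=S
t=3: FL=S FR=W RL=W RR=S
t=7: FL=W FR=S RL=S RR=W
t=9: FL=S FR=W RL=W RR=S
t=13: FL=W FR=S RL=S RR=W


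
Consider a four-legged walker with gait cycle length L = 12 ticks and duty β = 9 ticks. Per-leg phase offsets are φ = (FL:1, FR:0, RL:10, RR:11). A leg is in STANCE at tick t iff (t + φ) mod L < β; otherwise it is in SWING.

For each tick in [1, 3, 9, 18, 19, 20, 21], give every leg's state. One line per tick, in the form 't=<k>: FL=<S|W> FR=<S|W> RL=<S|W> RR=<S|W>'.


t=1: FL=S FR=S RL=W RR=S
t=3: FL=S FR=S RL=S RR=S
t=9: FL=W FR=W RL=S RR=S
t=18: FL=S FR=S RL=S RR=S
t=19: FL=S FR=S RL=S RR=S
t=20: FL=W FR=S RL=S RR=S
t=21: FL=W FR=W RL=S RR=S

t=1: phase=(2,1,11,0) vs β=9 → FL=S FR=S RL=W RR=S
t=3: phase=(4,3,1,2) vs β=9 → FL=S FR=S RL=S RR=S
t=9: phase=(10,9,7,8) vs β=9 → FL=W FR=W RL=S RR=S
t=18: phase=(7,6,4,5) vs β=9 → FL=S FR=S RL=S RR=S
t=19: phase=(8,7,5,6) vs β=9 → FL=S FR=S RL=S RR=S
t=20: phase=(9,8,6,7) vs β=9 → FL=W FR=S RL=S RR=S
t=21: phase=(10,9,7,8) vs β=9 → FL=W FR=W RL=S RR=S


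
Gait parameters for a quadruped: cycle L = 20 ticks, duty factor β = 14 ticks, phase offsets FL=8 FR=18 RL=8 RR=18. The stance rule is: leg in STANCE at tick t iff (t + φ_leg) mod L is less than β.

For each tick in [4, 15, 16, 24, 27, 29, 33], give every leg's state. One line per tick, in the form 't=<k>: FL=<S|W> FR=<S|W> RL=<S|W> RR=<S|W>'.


t=4: phase=(12,2,12,2) vs β=14 → FL=S FR=S RL=S RR=S
t=15: phase=(3,13,3,13) vs β=14 → FL=S FR=S RL=S RR=S
t=16: phase=(4,14,4,14) vs β=14 → FL=S FR=W RL=S RR=W
t=24: phase=(12,2,12,2) vs β=14 → FL=S FR=S RL=S RR=S
t=27: phase=(15,5,15,5) vs β=14 → FL=W FR=S RL=W RR=S
t=29: phase=(17,7,17,7) vs β=14 → FL=W FR=S RL=W RR=S
t=33: phase=(1,11,1,11) vs β=14 → FL=S FR=S RL=S RR=S

t=4: FL=S FR=S RL=S RR=S
t=15: FL=S FR=S RL=S RR=S
t=16: FL=S FR=W RL=S RR=W
t=24: FL=S FR=S RL=S RR=S
t=27: FL=W FR=S RL=W RR=S
t=29: FL=W FR=S RL=W RR=S
t=33: FL=S FR=S RL=S RR=S


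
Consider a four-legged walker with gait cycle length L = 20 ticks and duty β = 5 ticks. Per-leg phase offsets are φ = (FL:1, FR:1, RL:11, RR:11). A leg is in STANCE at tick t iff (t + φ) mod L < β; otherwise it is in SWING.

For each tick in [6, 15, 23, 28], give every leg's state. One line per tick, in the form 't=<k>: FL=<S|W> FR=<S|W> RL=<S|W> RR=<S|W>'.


t=6: FL=W FR=W RL=W RR=W
t=15: FL=W FR=W RL=W RR=W
t=23: FL=S FR=S RL=W RR=W
t=28: FL=W FR=W RL=W RR=W

t=6: phase=(7,7,17,17) vs β=5 → FL=W FR=W RL=W RR=W
t=15: phase=(16,16,6,6) vs β=5 → FL=W FR=W RL=W RR=W
t=23: phase=(4,4,14,14) vs β=5 → FL=S FR=S RL=W RR=W
t=28: phase=(9,9,19,19) vs β=5 → FL=W FR=W RL=W RR=W


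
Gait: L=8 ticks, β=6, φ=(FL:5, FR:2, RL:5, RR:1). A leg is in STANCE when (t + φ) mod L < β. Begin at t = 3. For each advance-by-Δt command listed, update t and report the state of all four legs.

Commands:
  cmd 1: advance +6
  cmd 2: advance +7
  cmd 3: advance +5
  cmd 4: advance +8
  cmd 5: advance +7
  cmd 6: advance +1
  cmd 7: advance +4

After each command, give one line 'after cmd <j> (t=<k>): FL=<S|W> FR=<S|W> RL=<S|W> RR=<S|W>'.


start t=3: FL=S FR=S RL=S RR=S
cmd 1: advance +6 → t=9, phase=(6,3,6,2) → FL=W FR=S RL=W RR=S
cmd 2: advance +7 → t=16, phase=(5,2,5,1) → FL=S FR=S RL=S RR=S
cmd 3: advance +5 → t=21, phase=(2,7,2,6) → FL=S FR=W RL=S RR=W
cmd 4: advance +8 → t=29, phase=(2,7,2,6) → FL=S FR=W RL=S RR=W
cmd 5: advance +7 → t=36, phase=(1,6,1,5) → FL=S FR=W RL=S RR=S
cmd 6: advance +1 → t=37, phase=(2,7,2,6) → FL=S FR=W RL=S RR=W
cmd 7: advance +4 → t=41, phase=(6,3,6,2) → FL=W FR=S RL=W RR=S

after cmd 1 (t=9): FL=W FR=S RL=W RR=S
after cmd 2 (t=16): FL=S FR=S RL=S RR=S
after cmd 3 (t=21): FL=S FR=W RL=S RR=W
after cmd 4 (t=29): FL=S FR=W RL=S RR=W
after cmd 5 (t=36): FL=S FR=W RL=S RR=S
after cmd 6 (t=37): FL=S FR=W RL=S RR=W
after cmd 7 (t=41): FL=W FR=S RL=W RR=S


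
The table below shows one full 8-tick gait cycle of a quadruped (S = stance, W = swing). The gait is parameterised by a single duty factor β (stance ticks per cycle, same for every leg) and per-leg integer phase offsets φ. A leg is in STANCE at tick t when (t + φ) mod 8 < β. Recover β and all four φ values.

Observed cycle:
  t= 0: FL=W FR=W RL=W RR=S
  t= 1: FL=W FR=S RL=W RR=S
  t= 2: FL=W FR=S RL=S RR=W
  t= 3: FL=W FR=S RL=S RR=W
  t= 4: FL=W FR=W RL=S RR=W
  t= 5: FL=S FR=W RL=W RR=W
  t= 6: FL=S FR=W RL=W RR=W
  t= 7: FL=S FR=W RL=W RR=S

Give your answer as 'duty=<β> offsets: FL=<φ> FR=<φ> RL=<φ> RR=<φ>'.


duty=3 offsets: FL=3 FR=7 RL=6 RR=1

duty β = stance ticks per leg = 3
FL: stance ticks = 3; W→S at t=5 → φ=3
FR: stance ticks = 3; W→S at t=1 → φ=7
RL: stance ticks = 3; W→S at t=2 → φ=6
RR: stance ticks = 3; W→S at t=7 → φ=1


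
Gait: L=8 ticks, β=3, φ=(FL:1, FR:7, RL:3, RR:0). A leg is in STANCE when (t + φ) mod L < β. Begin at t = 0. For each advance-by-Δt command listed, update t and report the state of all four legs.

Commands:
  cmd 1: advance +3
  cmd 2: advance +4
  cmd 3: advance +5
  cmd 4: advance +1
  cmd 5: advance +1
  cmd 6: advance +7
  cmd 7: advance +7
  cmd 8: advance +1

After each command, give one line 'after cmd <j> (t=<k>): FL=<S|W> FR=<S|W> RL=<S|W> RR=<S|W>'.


after cmd 1 (t=3): FL=W FR=S RL=W RR=W
after cmd 2 (t=7): FL=S FR=W RL=S RR=W
after cmd 3 (t=12): FL=W FR=W RL=W RR=W
after cmd 4 (t=13): FL=W FR=W RL=S RR=W
after cmd 5 (t=14): FL=W FR=W RL=S RR=W
after cmd 6 (t=21): FL=W FR=W RL=S RR=W
after cmd 7 (t=28): FL=W FR=W RL=W RR=W
after cmd 8 (t=29): FL=W FR=W RL=S RR=W

start t=0: FL=S FR=W RL=W RR=S
cmd 1: advance +3 → t=3, phase=(4,2,6,3) → FL=W FR=S RL=W RR=W
cmd 2: advance +4 → t=7, phase=(0,6,2,7) → FL=S FR=W RL=S RR=W
cmd 3: advance +5 → t=12, phase=(5,3,7,4) → FL=W FR=W RL=W RR=W
cmd 4: advance +1 → t=13, phase=(6,4,0,5) → FL=W FR=W RL=S RR=W
cmd 5: advance +1 → t=14, phase=(7,5,1,6) → FL=W FR=W RL=S RR=W
cmd 6: advance +7 → t=21, phase=(6,4,0,5) → FL=W FR=W RL=S RR=W
cmd 7: advance +7 → t=28, phase=(5,3,7,4) → FL=W FR=W RL=W RR=W
cmd 8: advance +1 → t=29, phase=(6,4,0,5) → FL=W FR=W RL=S RR=W


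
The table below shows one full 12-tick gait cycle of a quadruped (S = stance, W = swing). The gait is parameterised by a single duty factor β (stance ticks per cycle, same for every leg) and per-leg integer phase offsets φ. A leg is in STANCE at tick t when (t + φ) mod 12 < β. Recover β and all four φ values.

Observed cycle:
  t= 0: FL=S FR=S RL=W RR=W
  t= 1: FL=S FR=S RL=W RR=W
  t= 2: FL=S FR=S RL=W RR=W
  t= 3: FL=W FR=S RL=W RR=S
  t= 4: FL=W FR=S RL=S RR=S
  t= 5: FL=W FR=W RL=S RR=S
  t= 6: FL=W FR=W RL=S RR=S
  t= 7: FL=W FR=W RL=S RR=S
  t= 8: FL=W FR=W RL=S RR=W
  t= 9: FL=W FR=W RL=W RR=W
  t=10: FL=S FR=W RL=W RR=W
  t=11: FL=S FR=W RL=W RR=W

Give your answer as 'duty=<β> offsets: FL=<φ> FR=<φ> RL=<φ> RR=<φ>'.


duty=5 offsets: FL=2 FR=0 RL=8 RR=9

duty β = stance ticks per leg = 5
FL: stance ticks = 5; W→S at t=10 → φ=2
FR: stance ticks = 5; W→S at t=0 → φ=0
RL: stance ticks = 5; W→S at t=4 → φ=8
RR: stance ticks = 5; W→S at t=3 → φ=9


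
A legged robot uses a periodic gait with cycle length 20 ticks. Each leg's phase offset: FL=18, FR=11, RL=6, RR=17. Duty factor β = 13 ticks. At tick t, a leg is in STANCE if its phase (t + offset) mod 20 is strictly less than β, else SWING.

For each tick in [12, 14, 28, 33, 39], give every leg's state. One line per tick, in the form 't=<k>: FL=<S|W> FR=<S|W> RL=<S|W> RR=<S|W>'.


t=12: phase=(10,3,18,9) vs β=13 → FL=S FR=S RL=W RR=S
t=14: phase=(12,5,0,11) vs β=13 → FL=S FR=S RL=S RR=S
t=28: phase=(6,19,14,5) vs β=13 → FL=S FR=W RL=W RR=S
t=33: phase=(11,4,19,10) vs β=13 → FL=S FR=S RL=W RR=S
t=39: phase=(17,10,5,16) vs β=13 → FL=W FR=S RL=S RR=W

t=12: FL=S FR=S RL=W RR=S
t=14: FL=S FR=S RL=S RR=S
t=28: FL=S FR=W RL=W RR=S
t=33: FL=S FR=S RL=W RR=S
t=39: FL=W FR=S RL=S RR=W


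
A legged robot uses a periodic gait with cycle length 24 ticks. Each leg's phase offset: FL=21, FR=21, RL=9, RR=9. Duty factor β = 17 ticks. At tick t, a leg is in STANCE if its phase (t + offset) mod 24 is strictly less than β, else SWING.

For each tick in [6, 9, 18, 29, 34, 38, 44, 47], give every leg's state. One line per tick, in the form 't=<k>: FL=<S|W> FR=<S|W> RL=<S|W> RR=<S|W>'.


t=6: phase=(3,3,15,15) vs β=17 → FL=S FR=S RL=S RR=S
t=9: phase=(6,6,18,18) vs β=17 → FL=S FR=S RL=W RR=W
t=18: phase=(15,15,3,3) vs β=17 → FL=S FR=S RL=S RR=S
t=29: phase=(2,2,14,14) vs β=17 → FL=S FR=S RL=S RR=S
t=34: phase=(7,7,19,19) vs β=17 → FL=S FR=S RL=W RR=W
t=38: phase=(11,11,23,23) vs β=17 → FL=S FR=S RL=W RR=W
t=44: phase=(17,17,5,5) vs β=17 → FL=W FR=W RL=S RR=S
t=47: phase=(20,20,8,8) vs β=17 → FL=W FR=W RL=S RR=S

t=6: FL=S FR=S RL=S RR=S
t=9: FL=S FR=S RL=W RR=W
t=18: FL=S FR=S RL=S RR=S
t=29: FL=S FR=S RL=S RR=S
t=34: FL=S FR=S RL=W RR=W
t=38: FL=S FR=S RL=W RR=W
t=44: FL=W FR=W RL=S RR=S
t=47: FL=W FR=W RL=S RR=S


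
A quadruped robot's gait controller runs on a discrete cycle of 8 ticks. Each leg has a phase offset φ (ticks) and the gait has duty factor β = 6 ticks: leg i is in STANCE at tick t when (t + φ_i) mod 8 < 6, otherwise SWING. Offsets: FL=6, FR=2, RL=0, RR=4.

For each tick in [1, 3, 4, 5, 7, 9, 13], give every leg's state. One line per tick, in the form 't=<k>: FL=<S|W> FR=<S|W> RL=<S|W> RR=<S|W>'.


t=1: phase=(7,3,1,5) vs β=6 → FL=W FR=S RL=S RR=S
t=3: phase=(1,5,3,7) vs β=6 → FL=S FR=S RL=S RR=W
t=4: phase=(2,6,4,0) vs β=6 → FL=S FR=W RL=S RR=S
t=5: phase=(3,7,5,1) vs β=6 → FL=S FR=W RL=S RR=S
t=7: phase=(5,1,7,3) vs β=6 → FL=S FR=S RL=W RR=S
t=9: phase=(7,3,1,5) vs β=6 → FL=W FR=S RL=S RR=S
t=13: phase=(3,7,5,1) vs β=6 → FL=S FR=W RL=S RR=S

t=1: FL=W FR=S RL=S RR=S
t=3: FL=S FR=S RL=S RR=W
t=4: FL=S FR=W RL=S RR=S
t=5: FL=S FR=W RL=S RR=S
t=7: FL=S FR=S RL=W RR=S
t=9: FL=W FR=S RL=S RR=S
t=13: FL=S FR=W RL=S RR=S


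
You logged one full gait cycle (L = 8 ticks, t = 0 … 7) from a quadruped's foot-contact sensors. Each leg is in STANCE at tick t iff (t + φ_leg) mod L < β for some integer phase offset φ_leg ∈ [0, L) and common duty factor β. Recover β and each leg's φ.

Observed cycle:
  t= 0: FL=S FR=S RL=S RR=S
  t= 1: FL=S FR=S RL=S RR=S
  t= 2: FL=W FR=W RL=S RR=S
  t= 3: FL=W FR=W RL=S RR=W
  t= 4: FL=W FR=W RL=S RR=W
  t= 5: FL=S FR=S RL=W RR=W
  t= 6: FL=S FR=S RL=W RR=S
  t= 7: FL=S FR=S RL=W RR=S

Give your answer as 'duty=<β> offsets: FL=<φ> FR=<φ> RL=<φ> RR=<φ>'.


duty β = stance ticks per leg = 5
FL: stance ticks = 5; W→S at t=5 → φ=3
FR: stance ticks = 5; W→S at t=5 → φ=3
RL: stance ticks = 5; W→S at t=0 → φ=0
RR: stance ticks = 5; W→S at t=6 → φ=2

duty=5 offsets: FL=3 FR=3 RL=0 RR=2


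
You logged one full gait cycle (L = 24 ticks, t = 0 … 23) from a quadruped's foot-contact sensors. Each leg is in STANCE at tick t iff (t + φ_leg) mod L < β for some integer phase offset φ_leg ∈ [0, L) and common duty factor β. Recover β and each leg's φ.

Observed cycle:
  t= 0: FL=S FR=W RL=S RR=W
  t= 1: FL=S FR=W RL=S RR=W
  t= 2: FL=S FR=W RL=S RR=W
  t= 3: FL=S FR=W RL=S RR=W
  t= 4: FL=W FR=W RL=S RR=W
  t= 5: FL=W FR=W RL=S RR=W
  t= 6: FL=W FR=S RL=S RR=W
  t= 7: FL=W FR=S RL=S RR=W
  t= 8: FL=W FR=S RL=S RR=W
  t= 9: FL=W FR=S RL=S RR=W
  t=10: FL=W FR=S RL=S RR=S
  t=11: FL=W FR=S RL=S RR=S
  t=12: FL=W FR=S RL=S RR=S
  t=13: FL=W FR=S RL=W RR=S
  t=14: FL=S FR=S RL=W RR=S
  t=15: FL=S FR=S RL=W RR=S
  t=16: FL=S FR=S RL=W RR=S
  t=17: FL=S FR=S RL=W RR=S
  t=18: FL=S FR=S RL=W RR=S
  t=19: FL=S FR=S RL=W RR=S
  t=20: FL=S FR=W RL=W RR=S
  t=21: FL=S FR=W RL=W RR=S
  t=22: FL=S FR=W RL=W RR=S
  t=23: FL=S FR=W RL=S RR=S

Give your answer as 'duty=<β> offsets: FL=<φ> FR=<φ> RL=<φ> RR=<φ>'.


duty=14 offsets: FL=10 FR=18 RL=1 RR=14

duty β = stance ticks per leg = 14
FL: stance ticks = 14; W→S at t=14 → φ=10
FR: stance ticks = 14; W→S at t=6 → φ=18
RL: stance ticks = 14; W→S at t=23 → φ=1
RR: stance ticks = 14; W→S at t=10 → φ=14


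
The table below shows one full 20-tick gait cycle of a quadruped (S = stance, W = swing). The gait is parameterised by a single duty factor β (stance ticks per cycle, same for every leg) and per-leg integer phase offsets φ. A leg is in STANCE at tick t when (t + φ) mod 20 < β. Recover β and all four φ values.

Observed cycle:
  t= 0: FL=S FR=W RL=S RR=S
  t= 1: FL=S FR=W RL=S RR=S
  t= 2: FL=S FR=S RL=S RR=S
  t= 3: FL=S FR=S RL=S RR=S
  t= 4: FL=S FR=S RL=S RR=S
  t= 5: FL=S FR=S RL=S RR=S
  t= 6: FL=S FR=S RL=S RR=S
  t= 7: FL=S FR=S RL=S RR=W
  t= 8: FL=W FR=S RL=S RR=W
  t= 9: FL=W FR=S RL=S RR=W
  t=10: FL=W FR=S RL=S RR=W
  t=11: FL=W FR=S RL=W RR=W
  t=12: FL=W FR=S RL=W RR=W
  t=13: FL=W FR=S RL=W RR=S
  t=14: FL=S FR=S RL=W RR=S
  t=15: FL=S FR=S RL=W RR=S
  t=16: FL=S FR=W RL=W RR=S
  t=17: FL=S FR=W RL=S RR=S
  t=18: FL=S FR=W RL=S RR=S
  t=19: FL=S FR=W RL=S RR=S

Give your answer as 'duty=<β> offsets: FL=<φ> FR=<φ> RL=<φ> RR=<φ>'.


duty β = stance ticks per leg = 14
FL: stance ticks = 14; W→S at t=14 → φ=6
FR: stance ticks = 14; W→S at t=2 → φ=18
RL: stance ticks = 14; W→S at t=17 → φ=3
RR: stance ticks = 14; W→S at t=13 → φ=7

duty=14 offsets: FL=6 FR=18 RL=3 RR=7


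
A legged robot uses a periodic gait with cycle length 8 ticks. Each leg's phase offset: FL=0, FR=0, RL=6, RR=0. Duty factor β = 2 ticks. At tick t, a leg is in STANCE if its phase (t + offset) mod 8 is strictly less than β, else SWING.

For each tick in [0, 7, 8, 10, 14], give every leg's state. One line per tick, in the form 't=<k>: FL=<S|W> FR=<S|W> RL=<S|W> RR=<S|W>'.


t=0: phase=(0,0,6,0) vs β=2 → FL=S FR=S RL=W RR=S
t=7: phase=(7,7,5,7) vs β=2 → FL=W FR=W RL=W RR=W
t=8: phase=(0,0,6,0) vs β=2 → FL=S FR=S RL=W RR=S
t=10: phase=(2,2,0,2) vs β=2 → FL=W FR=W RL=S RR=W
t=14: phase=(6,6,4,6) vs β=2 → FL=W FR=W RL=W RR=W

t=0: FL=S FR=S RL=W RR=S
t=7: FL=W FR=W RL=W RR=W
t=8: FL=S FR=S RL=W RR=S
t=10: FL=W FR=W RL=S RR=W
t=14: FL=W FR=W RL=W RR=W


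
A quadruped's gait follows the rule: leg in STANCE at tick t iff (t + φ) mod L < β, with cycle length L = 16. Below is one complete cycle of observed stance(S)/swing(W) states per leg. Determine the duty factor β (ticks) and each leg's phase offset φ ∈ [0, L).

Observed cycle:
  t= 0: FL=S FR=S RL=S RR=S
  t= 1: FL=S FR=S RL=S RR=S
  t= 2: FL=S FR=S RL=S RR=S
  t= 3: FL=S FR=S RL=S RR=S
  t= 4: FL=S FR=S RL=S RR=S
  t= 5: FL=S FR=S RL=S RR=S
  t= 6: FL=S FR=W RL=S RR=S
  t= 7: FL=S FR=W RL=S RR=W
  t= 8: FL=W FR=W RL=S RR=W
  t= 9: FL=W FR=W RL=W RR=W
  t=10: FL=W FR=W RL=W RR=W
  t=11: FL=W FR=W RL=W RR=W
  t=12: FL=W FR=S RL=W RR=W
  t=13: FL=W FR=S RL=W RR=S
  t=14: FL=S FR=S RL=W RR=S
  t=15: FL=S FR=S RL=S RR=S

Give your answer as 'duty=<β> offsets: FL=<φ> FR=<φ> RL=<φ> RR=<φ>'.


duty β = stance ticks per leg = 10
FL: stance ticks = 10; W→S at t=14 → φ=2
FR: stance ticks = 10; W→S at t=12 → φ=4
RL: stance ticks = 10; W→S at t=15 → φ=1
RR: stance ticks = 10; W→S at t=13 → φ=3

duty=10 offsets: FL=2 FR=4 RL=1 RR=3


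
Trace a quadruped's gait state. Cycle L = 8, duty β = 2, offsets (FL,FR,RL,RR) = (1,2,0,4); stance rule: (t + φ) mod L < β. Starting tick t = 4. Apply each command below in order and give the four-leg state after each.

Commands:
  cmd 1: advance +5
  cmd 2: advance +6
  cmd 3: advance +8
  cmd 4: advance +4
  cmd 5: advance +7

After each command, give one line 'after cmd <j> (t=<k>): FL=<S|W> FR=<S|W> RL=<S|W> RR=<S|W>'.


after cmd 1 (t=9): FL=W FR=W RL=S RR=W
after cmd 2 (t=15): FL=S FR=S RL=W RR=W
after cmd 3 (t=23): FL=S FR=S RL=W RR=W
after cmd 4 (t=27): FL=W FR=W RL=W RR=W
after cmd 5 (t=34): FL=W FR=W RL=W RR=W

start t=4: FL=W FR=W RL=W RR=S
cmd 1: advance +5 → t=9, phase=(2,3,1,5) → FL=W FR=W RL=S RR=W
cmd 2: advance +6 → t=15, phase=(0,1,7,3) → FL=S FR=S RL=W RR=W
cmd 3: advance +8 → t=23, phase=(0,1,7,3) → FL=S FR=S RL=W RR=W
cmd 4: advance +4 → t=27, phase=(4,5,3,7) → FL=W FR=W RL=W RR=W
cmd 5: advance +7 → t=34, phase=(3,4,2,6) → FL=W FR=W RL=W RR=W


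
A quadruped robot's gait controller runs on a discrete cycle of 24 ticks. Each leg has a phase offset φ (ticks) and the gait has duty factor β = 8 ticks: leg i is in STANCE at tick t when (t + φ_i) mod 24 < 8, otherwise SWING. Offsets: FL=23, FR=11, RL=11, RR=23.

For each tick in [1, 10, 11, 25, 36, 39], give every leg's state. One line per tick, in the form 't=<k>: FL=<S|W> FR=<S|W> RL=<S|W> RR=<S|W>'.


t=1: phase=(0,12,12,0) vs β=8 → FL=S FR=W RL=W RR=S
t=10: phase=(9,21,21,9) vs β=8 → FL=W FR=W RL=W RR=W
t=11: phase=(10,22,22,10) vs β=8 → FL=W FR=W RL=W RR=W
t=25: phase=(0,12,12,0) vs β=8 → FL=S FR=W RL=W RR=S
t=36: phase=(11,23,23,11) vs β=8 → FL=W FR=W RL=W RR=W
t=39: phase=(14,2,2,14) vs β=8 → FL=W FR=S RL=S RR=W

t=1: FL=S FR=W RL=W RR=S
t=10: FL=W FR=W RL=W RR=W
t=11: FL=W FR=W RL=W RR=W
t=25: FL=S FR=W RL=W RR=S
t=36: FL=W FR=W RL=W RR=W
t=39: FL=W FR=S RL=S RR=W


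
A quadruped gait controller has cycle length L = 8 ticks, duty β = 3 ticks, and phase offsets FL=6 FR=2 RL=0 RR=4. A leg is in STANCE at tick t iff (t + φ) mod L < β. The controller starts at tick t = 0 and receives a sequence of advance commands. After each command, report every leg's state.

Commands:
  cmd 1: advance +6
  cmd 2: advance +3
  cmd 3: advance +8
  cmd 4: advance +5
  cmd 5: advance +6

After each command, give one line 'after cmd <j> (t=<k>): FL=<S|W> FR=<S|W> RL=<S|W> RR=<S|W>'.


after cmd 1 (t=6): FL=W FR=S RL=W RR=S
after cmd 2 (t=9): FL=W FR=W RL=S RR=W
after cmd 3 (t=17): FL=W FR=W RL=S RR=W
after cmd 4 (t=22): FL=W FR=S RL=W RR=S
after cmd 5 (t=28): FL=S FR=W RL=W RR=S

start t=0: FL=W FR=S RL=S RR=W
cmd 1: advance +6 → t=6, phase=(4,0,6,2) → FL=W FR=S RL=W RR=S
cmd 2: advance +3 → t=9, phase=(7,3,1,5) → FL=W FR=W RL=S RR=W
cmd 3: advance +8 → t=17, phase=(7,3,1,5) → FL=W FR=W RL=S RR=W
cmd 4: advance +5 → t=22, phase=(4,0,6,2) → FL=W FR=S RL=W RR=S
cmd 5: advance +6 → t=28, phase=(2,6,4,0) → FL=S FR=W RL=W RR=S


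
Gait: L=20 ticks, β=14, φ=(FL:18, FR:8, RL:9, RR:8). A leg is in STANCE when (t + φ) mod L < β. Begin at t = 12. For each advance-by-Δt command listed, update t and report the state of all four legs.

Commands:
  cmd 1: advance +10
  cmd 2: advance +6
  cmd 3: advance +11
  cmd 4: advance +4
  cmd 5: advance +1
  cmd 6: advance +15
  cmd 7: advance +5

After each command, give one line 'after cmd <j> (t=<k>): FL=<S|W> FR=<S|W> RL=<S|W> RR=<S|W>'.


after cmd 1 (t=22): FL=S FR=S RL=S RR=S
after cmd 2 (t=28): FL=S FR=W RL=W RR=W
after cmd 3 (t=39): FL=W FR=S RL=S RR=S
after cmd 4 (t=43): FL=S FR=S RL=S RR=S
after cmd 5 (t=44): FL=S FR=S RL=S RR=S
after cmd 6 (t=59): FL=W FR=S RL=S RR=S
after cmd 7 (t=64): FL=S FR=S RL=S RR=S

start t=12: FL=S FR=S RL=S RR=S
cmd 1: advance +10 → t=22, phase=(0,10,11,10) → FL=S FR=S RL=S RR=S
cmd 2: advance +6 → t=28, phase=(6,16,17,16) → FL=S FR=W RL=W RR=W
cmd 3: advance +11 → t=39, phase=(17,7,8,7) → FL=W FR=S RL=S RR=S
cmd 4: advance +4 → t=43, phase=(1,11,12,11) → FL=S FR=S RL=S RR=S
cmd 5: advance +1 → t=44, phase=(2,12,13,12) → FL=S FR=S RL=S RR=S
cmd 6: advance +15 → t=59, phase=(17,7,8,7) → FL=W FR=S RL=S RR=S
cmd 7: advance +5 → t=64, phase=(2,12,13,12) → FL=S FR=S RL=S RR=S


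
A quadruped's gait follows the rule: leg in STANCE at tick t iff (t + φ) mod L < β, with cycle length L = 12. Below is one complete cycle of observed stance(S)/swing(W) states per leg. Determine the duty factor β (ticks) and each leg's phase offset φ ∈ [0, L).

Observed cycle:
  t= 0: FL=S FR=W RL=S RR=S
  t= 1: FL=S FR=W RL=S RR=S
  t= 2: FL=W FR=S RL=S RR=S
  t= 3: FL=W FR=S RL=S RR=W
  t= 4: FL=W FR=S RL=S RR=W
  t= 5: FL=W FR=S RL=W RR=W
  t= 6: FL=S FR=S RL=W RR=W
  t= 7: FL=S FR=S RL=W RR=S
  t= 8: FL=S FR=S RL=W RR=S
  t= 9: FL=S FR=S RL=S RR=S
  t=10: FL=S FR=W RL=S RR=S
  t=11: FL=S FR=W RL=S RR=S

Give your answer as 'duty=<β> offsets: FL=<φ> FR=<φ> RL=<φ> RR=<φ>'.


duty β = stance ticks per leg = 8
FL: stance ticks = 8; W→S at t=6 → φ=6
FR: stance ticks = 8; W→S at t=2 → φ=10
RL: stance ticks = 8; W→S at t=9 → φ=3
RR: stance ticks = 8; W→S at t=7 → φ=5

duty=8 offsets: FL=6 FR=10 RL=3 RR=5


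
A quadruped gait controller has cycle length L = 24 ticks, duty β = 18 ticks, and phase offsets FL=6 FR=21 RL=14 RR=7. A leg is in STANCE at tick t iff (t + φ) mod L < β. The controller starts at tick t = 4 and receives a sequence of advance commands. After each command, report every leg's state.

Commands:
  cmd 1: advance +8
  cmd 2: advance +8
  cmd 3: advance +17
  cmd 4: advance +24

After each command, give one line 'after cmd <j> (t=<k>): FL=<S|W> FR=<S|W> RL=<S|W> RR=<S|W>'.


start t=4: FL=S FR=S RL=W RR=S
cmd 1: advance +8 → t=12, phase=(18,9,2,19) → FL=W FR=S RL=S RR=W
cmd 2: advance +8 → t=20, phase=(2,17,10,3) → FL=S FR=S RL=S RR=S
cmd 3: advance +17 → t=37, phase=(19,10,3,20) → FL=W FR=S RL=S RR=W
cmd 4: advance +24 → t=61, phase=(19,10,3,20) → FL=W FR=S RL=S RR=W

after cmd 1 (t=12): FL=W FR=S RL=S RR=W
after cmd 2 (t=20): FL=S FR=S RL=S RR=S
after cmd 3 (t=37): FL=W FR=S RL=S RR=W
after cmd 4 (t=61): FL=W FR=S RL=S RR=W


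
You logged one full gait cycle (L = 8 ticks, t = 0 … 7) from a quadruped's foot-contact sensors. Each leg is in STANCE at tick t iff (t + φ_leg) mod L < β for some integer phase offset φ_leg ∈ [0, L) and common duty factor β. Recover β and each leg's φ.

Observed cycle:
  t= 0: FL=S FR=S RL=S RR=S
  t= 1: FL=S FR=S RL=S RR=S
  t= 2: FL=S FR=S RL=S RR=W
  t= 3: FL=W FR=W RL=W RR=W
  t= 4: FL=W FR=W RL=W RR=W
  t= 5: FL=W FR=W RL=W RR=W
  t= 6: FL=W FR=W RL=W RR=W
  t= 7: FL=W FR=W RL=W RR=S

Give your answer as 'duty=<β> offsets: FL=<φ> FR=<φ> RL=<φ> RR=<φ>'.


duty β = stance ticks per leg = 3
FL: stance ticks = 3; W→S at t=0 → φ=0
FR: stance ticks = 3; W→S at t=0 → φ=0
RL: stance ticks = 3; W→S at t=0 → φ=0
RR: stance ticks = 3; W→S at t=7 → φ=1

duty=3 offsets: FL=0 FR=0 RL=0 RR=1


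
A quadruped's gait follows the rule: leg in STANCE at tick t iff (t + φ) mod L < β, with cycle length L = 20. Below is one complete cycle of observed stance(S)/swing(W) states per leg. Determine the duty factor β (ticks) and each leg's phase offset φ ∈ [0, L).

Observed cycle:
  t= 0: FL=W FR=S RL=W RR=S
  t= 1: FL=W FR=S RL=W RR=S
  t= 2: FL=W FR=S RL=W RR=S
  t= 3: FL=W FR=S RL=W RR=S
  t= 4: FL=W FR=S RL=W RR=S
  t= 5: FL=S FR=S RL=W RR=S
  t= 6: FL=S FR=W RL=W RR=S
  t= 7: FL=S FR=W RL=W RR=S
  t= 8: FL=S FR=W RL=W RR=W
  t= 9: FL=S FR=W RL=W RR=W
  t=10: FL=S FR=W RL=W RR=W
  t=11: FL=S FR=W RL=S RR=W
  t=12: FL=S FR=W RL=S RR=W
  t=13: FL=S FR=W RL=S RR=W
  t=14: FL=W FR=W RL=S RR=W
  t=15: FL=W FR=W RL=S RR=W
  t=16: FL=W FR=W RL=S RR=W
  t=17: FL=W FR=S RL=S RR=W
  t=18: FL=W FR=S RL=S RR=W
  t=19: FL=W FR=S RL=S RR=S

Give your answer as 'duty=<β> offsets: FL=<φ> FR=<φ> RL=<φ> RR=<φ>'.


duty β = stance ticks per leg = 9
FL: stance ticks = 9; W→S at t=5 → φ=15
FR: stance ticks = 9; W→S at t=17 → φ=3
RL: stance ticks = 9; W→S at t=11 → φ=9
RR: stance ticks = 9; W→S at t=19 → φ=1

duty=9 offsets: FL=15 FR=3 RL=9 RR=1


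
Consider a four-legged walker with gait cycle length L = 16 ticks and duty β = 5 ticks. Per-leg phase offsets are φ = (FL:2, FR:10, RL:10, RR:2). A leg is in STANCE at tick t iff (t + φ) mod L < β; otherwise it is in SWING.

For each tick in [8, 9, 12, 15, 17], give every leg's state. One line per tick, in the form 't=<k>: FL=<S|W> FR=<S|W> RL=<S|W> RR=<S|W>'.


t=8: FL=W FR=S RL=S RR=W
t=9: FL=W FR=S RL=S RR=W
t=12: FL=W FR=W RL=W RR=W
t=15: FL=S FR=W RL=W RR=S
t=17: FL=S FR=W RL=W RR=S

t=8: phase=(10,2,2,10) vs β=5 → FL=W FR=S RL=S RR=W
t=9: phase=(11,3,3,11) vs β=5 → FL=W FR=S RL=S RR=W
t=12: phase=(14,6,6,14) vs β=5 → FL=W FR=W RL=W RR=W
t=15: phase=(1,9,9,1) vs β=5 → FL=S FR=W RL=W RR=S
t=17: phase=(3,11,11,3) vs β=5 → FL=S FR=W RL=W RR=S


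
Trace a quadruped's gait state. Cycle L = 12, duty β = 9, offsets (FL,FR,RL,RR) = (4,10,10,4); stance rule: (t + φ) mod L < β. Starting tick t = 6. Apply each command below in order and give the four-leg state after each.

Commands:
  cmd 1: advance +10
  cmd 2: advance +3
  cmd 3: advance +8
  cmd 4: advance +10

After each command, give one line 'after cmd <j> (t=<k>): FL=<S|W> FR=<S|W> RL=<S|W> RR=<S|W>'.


after cmd 1 (t=16): FL=S FR=S RL=S RR=S
after cmd 2 (t=19): FL=W FR=S RL=S RR=W
after cmd 3 (t=27): FL=S FR=S RL=S RR=S
after cmd 4 (t=37): FL=S FR=W RL=W RR=S

start t=6: FL=W FR=S RL=S RR=W
cmd 1: advance +10 → t=16, phase=(8,2,2,8) → FL=S FR=S RL=S RR=S
cmd 2: advance +3 → t=19, phase=(11,5,5,11) → FL=W FR=S RL=S RR=W
cmd 3: advance +8 → t=27, phase=(7,1,1,7) → FL=S FR=S RL=S RR=S
cmd 4: advance +10 → t=37, phase=(5,11,11,5) → FL=S FR=W RL=W RR=S


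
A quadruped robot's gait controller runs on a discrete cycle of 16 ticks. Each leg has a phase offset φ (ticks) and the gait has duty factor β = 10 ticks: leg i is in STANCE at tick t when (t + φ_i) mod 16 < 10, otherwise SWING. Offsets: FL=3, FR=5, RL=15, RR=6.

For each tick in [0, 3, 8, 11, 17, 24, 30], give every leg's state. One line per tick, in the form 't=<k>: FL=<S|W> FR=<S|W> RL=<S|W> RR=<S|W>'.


t=0: FL=S FR=S RL=W RR=S
t=3: FL=S FR=S RL=S RR=S
t=8: FL=W FR=W RL=S RR=W
t=11: FL=W FR=S RL=W RR=S
t=17: FL=S FR=S RL=S RR=S
t=24: FL=W FR=W RL=S RR=W
t=30: FL=S FR=S RL=W RR=S

t=0: phase=(3,5,15,6) vs β=10 → FL=S FR=S RL=W RR=S
t=3: phase=(6,8,2,9) vs β=10 → FL=S FR=S RL=S RR=S
t=8: phase=(11,13,7,14) vs β=10 → FL=W FR=W RL=S RR=W
t=11: phase=(14,0,10,1) vs β=10 → FL=W FR=S RL=W RR=S
t=17: phase=(4,6,0,7) vs β=10 → FL=S FR=S RL=S RR=S
t=24: phase=(11,13,7,14) vs β=10 → FL=W FR=W RL=S RR=W
t=30: phase=(1,3,13,4) vs β=10 → FL=S FR=S RL=W RR=S


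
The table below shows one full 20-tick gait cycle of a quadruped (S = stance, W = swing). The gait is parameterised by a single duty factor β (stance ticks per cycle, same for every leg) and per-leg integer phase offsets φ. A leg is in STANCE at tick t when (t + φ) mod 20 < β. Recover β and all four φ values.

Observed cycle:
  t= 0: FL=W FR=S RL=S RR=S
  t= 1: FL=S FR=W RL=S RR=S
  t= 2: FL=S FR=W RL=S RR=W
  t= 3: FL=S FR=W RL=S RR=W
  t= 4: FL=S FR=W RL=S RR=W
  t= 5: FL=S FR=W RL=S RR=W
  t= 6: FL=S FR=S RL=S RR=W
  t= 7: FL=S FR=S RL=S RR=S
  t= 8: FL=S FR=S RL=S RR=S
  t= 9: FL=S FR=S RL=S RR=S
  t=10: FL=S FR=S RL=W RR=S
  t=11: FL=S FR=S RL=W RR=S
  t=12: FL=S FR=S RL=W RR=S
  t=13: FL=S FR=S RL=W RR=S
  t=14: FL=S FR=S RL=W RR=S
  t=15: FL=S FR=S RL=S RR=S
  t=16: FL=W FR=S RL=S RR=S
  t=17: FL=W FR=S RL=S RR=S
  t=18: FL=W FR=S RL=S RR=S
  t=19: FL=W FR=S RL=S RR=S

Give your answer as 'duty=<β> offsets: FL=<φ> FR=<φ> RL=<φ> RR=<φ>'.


duty β = stance ticks per leg = 15
FL: stance ticks = 15; W→S at t=1 → φ=19
FR: stance ticks = 15; W→S at t=6 → φ=14
RL: stance ticks = 15; W→S at t=15 → φ=5
RR: stance ticks = 15; W→S at t=7 → φ=13

duty=15 offsets: FL=19 FR=14 RL=5 RR=13


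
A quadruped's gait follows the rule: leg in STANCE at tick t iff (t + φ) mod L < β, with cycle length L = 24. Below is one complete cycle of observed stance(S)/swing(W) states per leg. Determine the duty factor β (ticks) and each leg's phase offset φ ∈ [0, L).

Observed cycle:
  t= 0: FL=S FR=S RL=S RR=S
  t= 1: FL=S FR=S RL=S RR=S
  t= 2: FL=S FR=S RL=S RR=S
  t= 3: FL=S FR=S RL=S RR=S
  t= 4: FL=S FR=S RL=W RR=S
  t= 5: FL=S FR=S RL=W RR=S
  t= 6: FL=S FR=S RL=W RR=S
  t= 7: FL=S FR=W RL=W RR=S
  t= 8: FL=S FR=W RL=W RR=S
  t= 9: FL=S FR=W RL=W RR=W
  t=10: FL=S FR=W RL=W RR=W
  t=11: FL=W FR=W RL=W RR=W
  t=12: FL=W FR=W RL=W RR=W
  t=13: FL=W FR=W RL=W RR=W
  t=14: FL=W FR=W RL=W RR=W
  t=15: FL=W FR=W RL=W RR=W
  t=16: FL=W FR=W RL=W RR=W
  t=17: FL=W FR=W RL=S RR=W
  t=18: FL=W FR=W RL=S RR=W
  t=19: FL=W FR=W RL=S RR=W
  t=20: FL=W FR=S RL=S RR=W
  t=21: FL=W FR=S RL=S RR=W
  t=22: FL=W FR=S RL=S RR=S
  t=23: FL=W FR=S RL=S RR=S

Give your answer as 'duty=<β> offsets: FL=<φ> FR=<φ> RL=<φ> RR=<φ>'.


duty=11 offsets: FL=0 FR=4 RL=7 RR=2

duty β = stance ticks per leg = 11
FL: stance ticks = 11; W→S at t=0 → φ=0
FR: stance ticks = 11; W→S at t=20 → φ=4
RL: stance ticks = 11; W→S at t=17 → φ=7
RR: stance ticks = 11; W→S at t=22 → φ=2


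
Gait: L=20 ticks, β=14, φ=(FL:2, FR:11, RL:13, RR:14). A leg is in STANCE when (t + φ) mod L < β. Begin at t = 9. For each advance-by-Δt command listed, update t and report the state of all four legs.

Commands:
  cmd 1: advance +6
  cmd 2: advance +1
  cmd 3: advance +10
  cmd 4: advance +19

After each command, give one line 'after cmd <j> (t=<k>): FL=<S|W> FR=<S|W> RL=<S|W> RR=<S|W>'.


after cmd 1 (t=15): FL=W FR=S RL=S RR=S
after cmd 2 (t=16): FL=W FR=S RL=S RR=S
after cmd 3 (t=26): FL=S FR=W RL=W RR=S
after cmd 4 (t=45): FL=S FR=W RL=W RR=W

start t=9: FL=S FR=S RL=S RR=S
cmd 1: advance +6 → t=15, phase=(17,6,8,9) → FL=W FR=S RL=S RR=S
cmd 2: advance +1 → t=16, phase=(18,7,9,10) → FL=W FR=S RL=S RR=S
cmd 3: advance +10 → t=26, phase=(8,17,19,0) → FL=S FR=W RL=W RR=S
cmd 4: advance +19 → t=45, phase=(7,16,18,19) → FL=S FR=W RL=W RR=W


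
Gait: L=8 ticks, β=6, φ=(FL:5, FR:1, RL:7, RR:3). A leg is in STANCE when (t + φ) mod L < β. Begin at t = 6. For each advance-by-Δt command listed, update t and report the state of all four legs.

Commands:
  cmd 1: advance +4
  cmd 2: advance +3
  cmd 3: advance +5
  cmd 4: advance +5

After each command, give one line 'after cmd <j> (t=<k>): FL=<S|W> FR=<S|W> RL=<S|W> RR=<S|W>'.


after cmd 1 (t=10): FL=W FR=S RL=S RR=S
after cmd 2 (t=13): FL=S FR=W RL=S RR=S
after cmd 3 (t=18): FL=W FR=S RL=S RR=S
after cmd 4 (t=23): FL=S FR=S RL=W RR=S

start t=6: FL=S FR=W RL=S RR=S
cmd 1: advance +4 → t=10, phase=(7,3,1,5) → FL=W FR=S RL=S RR=S
cmd 2: advance +3 → t=13, phase=(2,6,4,0) → FL=S FR=W RL=S RR=S
cmd 3: advance +5 → t=18, phase=(7,3,1,5) → FL=W FR=S RL=S RR=S
cmd 4: advance +5 → t=23, phase=(4,0,6,2) → FL=S FR=S RL=W RR=S


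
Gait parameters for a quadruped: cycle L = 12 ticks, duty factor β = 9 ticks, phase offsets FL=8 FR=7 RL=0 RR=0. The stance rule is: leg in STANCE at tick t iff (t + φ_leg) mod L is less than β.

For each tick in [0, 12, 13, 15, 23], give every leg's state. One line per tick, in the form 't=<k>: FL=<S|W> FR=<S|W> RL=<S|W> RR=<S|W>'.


t=0: FL=S FR=S RL=S RR=S
t=12: FL=S FR=S RL=S RR=S
t=13: FL=W FR=S RL=S RR=S
t=15: FL=W FR=W RL=S RR=S
t=23: FL=S FR=S RL=W RR=W

t=0: phase=(8,7,0,0) vs β=9 → FL=S FR=S RL=S RR=S
t=12: phase=(8,7,0,0) vs β=9 → FL=S FR=S RL=S RR=S
t=13: phase=(9,8,1,1) vs β=9 → FL=W FR=S RL=S RR=S
t=15: phase=(11,10,3,3) vs β=9 → FL=W FR=W RL=S RR=S
t=23: phase=(7,6,11,11) vs β=9 → FL=S FR=S RL=W RR=W


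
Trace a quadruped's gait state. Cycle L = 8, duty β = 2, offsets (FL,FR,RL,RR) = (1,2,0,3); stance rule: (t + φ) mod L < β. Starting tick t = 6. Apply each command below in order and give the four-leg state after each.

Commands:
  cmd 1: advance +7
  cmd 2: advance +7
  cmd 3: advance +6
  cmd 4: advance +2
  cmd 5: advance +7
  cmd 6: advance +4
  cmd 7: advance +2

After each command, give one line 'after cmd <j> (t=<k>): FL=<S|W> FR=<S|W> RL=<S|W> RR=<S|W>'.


after cmd 1 (t=13): FL=W FR=W RL=W RR=S
after cmd 2 (t=20): FL=W FR=W RL=W RR=W
after cmd 3 (t=26): FL=W FR=W RL=W RR=W
after cmd 4 (t=28): FL=W FR=W RL=W RR=W
after cmd 5 (t=35): FL=W FR=W RL=W RR=W
after cmd 6 (t=39): FL=S FR=S RL=W RR=W
after cmd 7 (t=41): FL=W FR=W RL=S RR=W

start t=6: FL=W FR=S RL=W RR=S
cmd 1: advance +7 → t=13, phase=(6,7,5,0) → FL=W FR=W RL=W RR=S
cmd 2: advance +7 → t=20, phase=(5,6,4,7) → FL=W FR=W RL=W RR=W
cmd 3: advance +6 → t=26, phase=(3,4,2,5) → FL=W FR=W RL=W RR=W
cmd 4: advance +2 → t=28, phase=(5,6,4,7) → FL=W FR=W RL=W RR=W
cmd 5: advance +7 → t=35, phase=(4,5,3,6) → FL=W FR=W RL=W RR=W
cmd 6: advance +4 → t=39, phase=(0,1,7,2) → FL=S FR=S RL=W RR=W
cmd 7: advance +2 → t=41, phase=(2,3,1,4) → FL=W FR=W RL=S RR=W


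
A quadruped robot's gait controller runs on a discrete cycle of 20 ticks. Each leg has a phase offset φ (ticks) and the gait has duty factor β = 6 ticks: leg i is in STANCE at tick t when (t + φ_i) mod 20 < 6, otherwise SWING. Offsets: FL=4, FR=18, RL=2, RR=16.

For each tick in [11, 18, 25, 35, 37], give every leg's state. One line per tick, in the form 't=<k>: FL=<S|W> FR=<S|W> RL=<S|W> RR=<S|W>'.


t=11: FL=W FR=W RL=W RR=W
t=18: FL=S FR=W RL=S RR=W
t=25: FL=W FR=S RL=W RR=S
t=35: FL=W FR=W RL=W RR=W
t=37: FL=S FR=W RL=W RR=W

t=11: phase=(15,9,13,7) vs β=6 → FL=W FR=W RL=W RR=W
t=18: phase=(2,16,0,14) vs β=6 → FL=S FR=W RL=S RR=W
t=25: phase=(9,3,7,1) vs β=6 → FL=W FR=S RL=W RR=S
t=35: phase=(19,13,17,11) vs β=6 → FL=W FR=W RL=W RR=W
t=37: phase=(1,15,19,13) vs β=6 → FL=S FR=W RL=W RR=W


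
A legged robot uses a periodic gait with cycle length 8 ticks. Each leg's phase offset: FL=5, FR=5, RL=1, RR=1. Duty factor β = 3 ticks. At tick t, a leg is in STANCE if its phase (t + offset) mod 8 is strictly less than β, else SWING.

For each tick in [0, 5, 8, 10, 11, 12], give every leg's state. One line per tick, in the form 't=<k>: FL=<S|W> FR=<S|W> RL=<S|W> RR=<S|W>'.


t=0: phase=(5,5,1,1) vs β=3 → FL=W FR=W RL=S RR=S
t=5: phase=(2,2,6,6) vs β=3 → FL=S FR=S RL=W RR=W
t=8: phase=(5,5,1,1) vs β=3 → FL=W FR=W RL=S RR=S
t=10: phase=(7,7,3,3) vs β=3 → FL=W FR=W RL=W RR=W
t=11: phase=(0,0,4,4) vs β=3 → FL=S FR=S RL=W RR=W
t=12: phase=(1,1,5,5) vs β=3 → FL=S FR=S RL=W RR=W

t=0: FL=W FR=W RL=S RR=S
t=5: FL=S FR=S RL=W RR=W
t=8: FL=W FR=W RL=S RR=S
t=10: FL=W FR=W RL=W RR=W
t=11: FL=S FR=S RL=W RR=W
t=12: FL=S FR=S RL=W RR=W


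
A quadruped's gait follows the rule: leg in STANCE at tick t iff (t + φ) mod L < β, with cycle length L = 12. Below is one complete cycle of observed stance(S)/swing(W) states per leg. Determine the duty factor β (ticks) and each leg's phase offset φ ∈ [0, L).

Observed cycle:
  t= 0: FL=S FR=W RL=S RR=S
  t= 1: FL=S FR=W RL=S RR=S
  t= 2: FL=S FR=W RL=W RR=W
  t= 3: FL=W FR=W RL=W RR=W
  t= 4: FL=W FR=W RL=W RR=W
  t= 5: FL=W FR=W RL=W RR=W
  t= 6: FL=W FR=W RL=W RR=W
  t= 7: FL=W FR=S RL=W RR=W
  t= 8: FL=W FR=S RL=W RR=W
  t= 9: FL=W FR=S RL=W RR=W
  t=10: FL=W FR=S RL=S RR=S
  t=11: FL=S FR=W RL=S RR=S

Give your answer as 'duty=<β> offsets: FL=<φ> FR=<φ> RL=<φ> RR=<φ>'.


duty=4 offsets: FL=1 FR=5 RL=2 RR=2

duty β = stance ticks per leg = 4
FL: stance ticks = 4; W→S at t=11 → φ=1
FR: stance ticks = 4; W→S at t=7 → φ=5
RL: stance ticks = 4; W→S at t=10 → φ=2
RR: stance ticks = 4; W→S at t=10 → φ=2


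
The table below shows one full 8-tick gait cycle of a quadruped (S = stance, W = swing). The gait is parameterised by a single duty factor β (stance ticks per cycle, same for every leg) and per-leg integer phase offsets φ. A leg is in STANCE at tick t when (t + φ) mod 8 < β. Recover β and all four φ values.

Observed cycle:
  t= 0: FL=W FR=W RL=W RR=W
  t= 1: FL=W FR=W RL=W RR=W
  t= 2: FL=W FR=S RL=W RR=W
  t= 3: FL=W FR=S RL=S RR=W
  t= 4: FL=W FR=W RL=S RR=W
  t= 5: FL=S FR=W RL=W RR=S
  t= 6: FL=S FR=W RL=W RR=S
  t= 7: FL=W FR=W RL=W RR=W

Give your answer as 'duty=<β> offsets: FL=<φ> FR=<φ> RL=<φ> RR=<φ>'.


duty=2 offsets: FL=3 FR=6 RL=5 RR=3

duty β = stance ticks per leg = 2
FL: stance ticks = 2; W→S at t=5 → φ=3
FR: stance ticks = 2; W→S at t=2 → φ=6
RL: stance ticks = 2; W→S at t=3 → φ=5
RR: stance ticks = 2; W→S at t=5 → φ=3
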